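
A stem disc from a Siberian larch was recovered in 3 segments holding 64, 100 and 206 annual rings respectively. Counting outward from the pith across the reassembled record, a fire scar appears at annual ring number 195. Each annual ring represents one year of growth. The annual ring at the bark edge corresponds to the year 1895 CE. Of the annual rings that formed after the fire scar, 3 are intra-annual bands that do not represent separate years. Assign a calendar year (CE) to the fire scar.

Total annual rings = 64 + 100 + 206 = 370.
370 − 195 = 175 annual rings lie beyond the fire scar toward the bark edge.
Removing the 3 false annual rings leaves 175 − 3 = 172 true annual rings beyond the fire scar.
Counting back 172 years from 1895 CE places the fire scar in 1895 − 172 = 1723 CE.

1723 CE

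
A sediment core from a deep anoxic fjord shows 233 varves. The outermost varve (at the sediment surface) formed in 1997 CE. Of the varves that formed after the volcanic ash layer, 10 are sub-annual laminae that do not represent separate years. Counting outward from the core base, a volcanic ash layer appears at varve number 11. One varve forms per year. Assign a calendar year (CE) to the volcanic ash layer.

The volcanic ash layer sits at varve 11 from the core base, so 233 − 11 = 222 varves formed after it.
Removing the 10 false varves leaves 222 − 10 = 212 true varves beyond the volcanic ash layer.
1997 − 212 = 1785 CE.

1785 CE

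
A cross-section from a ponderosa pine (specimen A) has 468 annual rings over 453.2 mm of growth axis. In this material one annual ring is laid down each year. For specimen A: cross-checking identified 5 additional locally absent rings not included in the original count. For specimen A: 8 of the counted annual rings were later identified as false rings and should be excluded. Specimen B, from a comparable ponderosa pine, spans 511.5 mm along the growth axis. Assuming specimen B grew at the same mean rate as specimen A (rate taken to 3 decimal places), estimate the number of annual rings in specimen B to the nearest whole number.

525 annual rings

Specimen A: after corrections the count is 468 − 8 + 5 = 465 annual rings.
A: 453.2 mm over 465 years gives 453.2 / 465 ≈ 0.975 mm per year.
For B, 511.5 / 0.975 = 524.62 years ≈ 525 annual rings.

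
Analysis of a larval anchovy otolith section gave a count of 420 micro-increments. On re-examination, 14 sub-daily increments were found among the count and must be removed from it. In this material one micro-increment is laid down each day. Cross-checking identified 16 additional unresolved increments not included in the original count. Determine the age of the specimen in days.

422 days

Correcting the raw count gives 420 − 14 + 16 = 422 true micro-increments.
One micro-increment per day makes the duration 422 days.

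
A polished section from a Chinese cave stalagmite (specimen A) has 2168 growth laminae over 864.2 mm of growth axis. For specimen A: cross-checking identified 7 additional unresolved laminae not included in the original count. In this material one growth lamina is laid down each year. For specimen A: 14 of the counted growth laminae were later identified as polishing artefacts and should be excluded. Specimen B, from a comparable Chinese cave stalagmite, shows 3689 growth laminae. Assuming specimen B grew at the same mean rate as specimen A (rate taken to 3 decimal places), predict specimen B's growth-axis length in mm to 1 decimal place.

1475.6 mm

Specimen A: true growth lamina count = 2168 − 14 + 7 = 2161.
A: Extension rate ≈ 864.2 / 2161 = 0.400 mm/year.
Length of B = 0.400 × 3689 = 1475.6 mm.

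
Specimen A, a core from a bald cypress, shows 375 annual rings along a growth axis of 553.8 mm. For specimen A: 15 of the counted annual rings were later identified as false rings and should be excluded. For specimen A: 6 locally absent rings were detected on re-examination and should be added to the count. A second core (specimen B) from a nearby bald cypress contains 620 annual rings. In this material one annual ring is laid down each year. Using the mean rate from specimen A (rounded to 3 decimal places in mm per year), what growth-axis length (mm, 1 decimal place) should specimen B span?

938.1 mm

Specimen A: after corrections the count is 375 − 15 + 6 = 366 annual rings.
A: Extension rate ≈ 553.8 / 366 = 1.513 mm per year.
For B, 1.513 mm/year × 620 years = 938.1 mm.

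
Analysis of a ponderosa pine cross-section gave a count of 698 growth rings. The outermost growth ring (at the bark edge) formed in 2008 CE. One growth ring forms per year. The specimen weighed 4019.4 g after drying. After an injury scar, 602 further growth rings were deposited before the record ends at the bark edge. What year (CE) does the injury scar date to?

1406 CE

602 growth rings formed after the injury scar.
Counting back 602 years from 2008 CE places the injury scar in 2008 − 602 = 1406 CE.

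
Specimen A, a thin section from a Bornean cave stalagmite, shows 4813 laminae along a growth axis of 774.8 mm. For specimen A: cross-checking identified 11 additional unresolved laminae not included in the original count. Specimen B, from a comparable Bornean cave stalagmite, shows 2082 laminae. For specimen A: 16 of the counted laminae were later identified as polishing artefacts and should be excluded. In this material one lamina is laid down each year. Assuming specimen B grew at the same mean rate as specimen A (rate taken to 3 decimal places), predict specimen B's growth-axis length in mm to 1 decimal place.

Specimen A: correcting the raw count gives 4813 − 16 + 11 = 4808 true laminae.
A: 774.8 mm over 4808 years gives 774.8 / 4808 ≈ 0.161 mm/yr.
B's length ≈ 0.161 × 2082 = 335.2 mm.

335.2 mm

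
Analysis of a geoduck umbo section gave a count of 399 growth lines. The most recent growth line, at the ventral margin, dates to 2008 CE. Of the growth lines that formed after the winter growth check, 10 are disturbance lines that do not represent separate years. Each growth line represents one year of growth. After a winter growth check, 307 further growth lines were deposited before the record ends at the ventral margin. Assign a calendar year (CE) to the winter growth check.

307 growth lines post-date the winter growth check.
Removing the 10 false growth lines leaves 307 − 10 = 297 true growth lines beyond the winter growth check.
Counting back 297 years from 2008 CE places the winter growth check in 2008 − 297 = 1711 CE.

1711 CE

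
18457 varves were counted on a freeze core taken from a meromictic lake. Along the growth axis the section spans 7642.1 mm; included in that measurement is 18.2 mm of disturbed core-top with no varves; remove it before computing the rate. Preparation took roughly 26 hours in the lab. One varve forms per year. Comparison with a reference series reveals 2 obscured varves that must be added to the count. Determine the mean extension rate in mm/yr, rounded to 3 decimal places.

True varve count = 18457 + 2 = 18459.
The growth record spans 7642.1 − 18.2 = 7623.9 mm.
Mean rate = 7623.9 mm / 18459 years ≈ 0.413 mm/yr.

0.413 mm/yr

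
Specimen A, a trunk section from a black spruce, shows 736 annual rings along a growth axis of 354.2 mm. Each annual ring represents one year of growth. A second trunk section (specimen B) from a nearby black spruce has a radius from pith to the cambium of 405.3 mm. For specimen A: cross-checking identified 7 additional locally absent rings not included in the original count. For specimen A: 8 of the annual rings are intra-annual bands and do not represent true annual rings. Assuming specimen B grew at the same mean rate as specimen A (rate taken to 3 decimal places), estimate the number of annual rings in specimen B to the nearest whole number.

Specimen A: correcting the raw count gives 736 − 8 + 7 = 735 true annual rings.
A: Extension rate ≈ 354.2 / 735 = 0.482 mm/yr.
B spans 405.3 / 0.482 = 840.87 years ≈ 841 annual rings.

841 annual rings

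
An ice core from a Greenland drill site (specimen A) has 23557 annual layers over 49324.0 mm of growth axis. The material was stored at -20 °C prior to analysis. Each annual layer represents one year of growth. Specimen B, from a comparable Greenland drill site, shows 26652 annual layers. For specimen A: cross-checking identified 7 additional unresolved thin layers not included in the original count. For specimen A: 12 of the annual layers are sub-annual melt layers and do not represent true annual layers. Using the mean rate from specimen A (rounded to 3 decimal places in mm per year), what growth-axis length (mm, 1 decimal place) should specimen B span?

55809.3 mm

Specimen A: adjusted count: 23557 − 12 + 7 = 23552 annual layers.
A: 49324.0 mm over 23552 years gives 49324.0 / 23552 ≈ 2.094 mm/year.
For B, 2.094 mm/year × 26652 years = 55809.3 mm.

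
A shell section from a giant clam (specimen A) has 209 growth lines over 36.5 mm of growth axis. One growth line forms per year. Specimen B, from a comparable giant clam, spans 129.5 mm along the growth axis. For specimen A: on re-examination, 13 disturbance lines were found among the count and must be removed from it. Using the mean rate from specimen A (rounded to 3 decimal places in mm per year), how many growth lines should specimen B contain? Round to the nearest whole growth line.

Specimen A: after corrections the count is 209 − 13 = 196 growth lines.
A: Extension rate ≈ 36.5 / 196 = 0.186 mm/year.
B spans 129.5 / 0.186 = 696.24 years ≈ 696 growth lines.

696 growth lines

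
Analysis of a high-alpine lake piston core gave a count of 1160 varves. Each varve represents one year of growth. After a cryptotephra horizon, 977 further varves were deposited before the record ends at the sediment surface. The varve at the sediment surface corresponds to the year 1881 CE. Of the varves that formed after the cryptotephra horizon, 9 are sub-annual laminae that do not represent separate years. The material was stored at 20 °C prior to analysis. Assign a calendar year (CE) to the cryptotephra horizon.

913 CE

There are 977 varves younger than the cryptotephra horizon.
977 − 9 false = 968 true varves after the cryptotephra horizon.
The varve at the sediment surface is 1881 CE, so the cryptotephra horizon dates to 1881 − 968 = 913 CE.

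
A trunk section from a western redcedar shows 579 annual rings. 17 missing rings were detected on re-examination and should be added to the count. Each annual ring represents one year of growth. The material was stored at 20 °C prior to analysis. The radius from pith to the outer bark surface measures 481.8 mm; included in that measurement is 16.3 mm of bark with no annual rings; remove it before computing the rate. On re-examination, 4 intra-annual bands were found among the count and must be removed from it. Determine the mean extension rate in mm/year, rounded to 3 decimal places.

0.786 mm/year

After corrections the count is 579 − 4 + 17 = 592 annual rings.
Removing the 16.3 mm offcut leaves 481.8 − 16.3 = 465.5 mm.
Extension rate ≈ 465.5 / 592 = 0.786 mm/year.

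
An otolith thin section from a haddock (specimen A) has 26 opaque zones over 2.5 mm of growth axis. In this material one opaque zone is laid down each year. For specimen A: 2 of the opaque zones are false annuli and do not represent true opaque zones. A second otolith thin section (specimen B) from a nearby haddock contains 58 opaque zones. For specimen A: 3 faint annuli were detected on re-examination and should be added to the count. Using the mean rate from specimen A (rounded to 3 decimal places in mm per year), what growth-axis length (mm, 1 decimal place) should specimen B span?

5.4 mm

Specimen A: after corrections the count is 26 − 2 + 3 = 27 opaque zones.
A: Extension rate ≈ 2.5 / 27 = 0.093 mm/yr.
B's length ≈ 0.093 × 58 = 5.4 mm.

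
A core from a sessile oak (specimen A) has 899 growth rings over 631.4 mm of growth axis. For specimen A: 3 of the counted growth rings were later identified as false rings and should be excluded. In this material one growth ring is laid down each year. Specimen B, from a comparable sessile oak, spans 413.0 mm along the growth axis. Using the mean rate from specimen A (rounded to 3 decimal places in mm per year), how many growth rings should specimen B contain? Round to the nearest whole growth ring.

586 growth rings

Specimen A: correcting the raw count gives 899 − 3 = 896 true growth rings.
A: 631.4 mm over 896 years gives 631.4 / 896 ≈ 0.705 mm per year.
B spans 413.0 / 0.705 = 585.82 years ≈ 586 growth rings.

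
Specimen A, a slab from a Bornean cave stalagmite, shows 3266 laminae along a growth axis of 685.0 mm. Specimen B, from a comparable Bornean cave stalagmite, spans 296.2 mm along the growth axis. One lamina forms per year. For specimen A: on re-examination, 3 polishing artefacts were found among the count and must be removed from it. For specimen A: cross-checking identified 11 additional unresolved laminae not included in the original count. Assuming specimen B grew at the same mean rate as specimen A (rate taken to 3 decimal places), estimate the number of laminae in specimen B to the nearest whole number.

Specimen A: true lamina count = 3266 − 3 + 11 = 3274.
A: 685.0 mm over 3274 years gives 685.0 / 3274 ≈ 0.209 mm per year.
B spans 296.2 / 0.209 = 1417.22 years ≈ 1417 laminae.

1417 laminae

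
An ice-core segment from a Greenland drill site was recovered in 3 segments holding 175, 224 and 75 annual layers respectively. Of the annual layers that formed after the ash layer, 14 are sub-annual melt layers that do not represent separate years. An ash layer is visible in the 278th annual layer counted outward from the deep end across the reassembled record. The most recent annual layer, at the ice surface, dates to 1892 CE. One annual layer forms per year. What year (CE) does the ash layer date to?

Total annual layers = 175 + 224 + 75 = 474.
474 − 278 = 196 annual layers lie beyond the ash layer toward the ice surface.
Removing the 14 false annual layers leaves 196 − 14 = 182 true annual layers beyond the ash layer.
1892 − 182 = 1710 CE.

1710 CE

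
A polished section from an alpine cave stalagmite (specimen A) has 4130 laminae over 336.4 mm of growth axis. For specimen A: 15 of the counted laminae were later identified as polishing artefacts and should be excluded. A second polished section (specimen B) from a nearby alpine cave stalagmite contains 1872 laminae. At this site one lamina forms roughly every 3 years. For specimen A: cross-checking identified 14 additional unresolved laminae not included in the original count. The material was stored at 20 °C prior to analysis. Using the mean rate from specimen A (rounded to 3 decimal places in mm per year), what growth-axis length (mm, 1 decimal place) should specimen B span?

151.6 mm

Specimen A: adjusted count: 4130 − 15 + 14 = 4129 laminae.
Specimen A: multiplying by 3 years per lamina: 4129 × 3 = 12387 years.
A: Extension rate ≈ 336.4 / 12387 = 0.027 mm/yr.
Specimen B: multiplying by 3 years per lamina: 1872 × 3 = 5616 years. For B, 0.027 mm/year × 5616 years = 151.6 mm.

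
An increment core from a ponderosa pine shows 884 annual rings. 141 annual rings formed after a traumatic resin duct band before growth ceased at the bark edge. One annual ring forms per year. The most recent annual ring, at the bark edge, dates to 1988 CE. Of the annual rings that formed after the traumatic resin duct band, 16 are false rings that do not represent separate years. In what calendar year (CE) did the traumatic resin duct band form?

141 annual rings post-date the traumatic resin duct band.
141 − 16 false = 125 true annual rings after the traumatic resin duct band.
Counting back 125 years from 1988 CE places the traumatic resin duct band in 1988 − 125 = 1863 CE.

1863 CE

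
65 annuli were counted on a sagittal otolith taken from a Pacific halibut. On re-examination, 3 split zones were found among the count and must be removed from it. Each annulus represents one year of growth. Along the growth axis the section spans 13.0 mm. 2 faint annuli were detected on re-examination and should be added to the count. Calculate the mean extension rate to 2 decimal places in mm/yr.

True annulus count = 65 − 3 + 2 = 64.
13.0 mm over 64 years gives 13.0 / 64 ≈ 0.20 mm/yr.

0.20 mm/yr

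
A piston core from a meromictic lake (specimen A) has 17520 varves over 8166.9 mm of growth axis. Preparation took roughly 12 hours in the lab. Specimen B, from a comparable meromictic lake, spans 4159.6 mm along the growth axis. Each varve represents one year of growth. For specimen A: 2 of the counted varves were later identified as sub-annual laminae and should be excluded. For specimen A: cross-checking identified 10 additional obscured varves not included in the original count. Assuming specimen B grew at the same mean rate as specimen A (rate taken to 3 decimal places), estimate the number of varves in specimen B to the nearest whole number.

Specimen A: adjusted count: 17520 − 2 + 10 = 17528 varves.
A: Mean rate = 8166.9 mm / 17528 years ≈ 0.466 mm/yr.
Specimen B: 4159.6 mm / 0.466 mm per year = 8926.18 years ≈ 8926 varves.

8926 varves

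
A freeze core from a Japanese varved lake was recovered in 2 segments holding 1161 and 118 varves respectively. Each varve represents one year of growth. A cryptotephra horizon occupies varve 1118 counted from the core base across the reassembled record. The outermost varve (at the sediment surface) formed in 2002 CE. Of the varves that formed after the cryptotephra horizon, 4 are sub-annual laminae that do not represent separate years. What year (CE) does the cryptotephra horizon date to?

1845 CE

Total varves = 1161 + 118 = 1279.
1279 − 1118 = 161 varves lie beyond the cryptotephra horizon toward the sediment surface.
Excluding 4 false varves: 161 − 4 = 157.
2002 − 157 = 1845 CE.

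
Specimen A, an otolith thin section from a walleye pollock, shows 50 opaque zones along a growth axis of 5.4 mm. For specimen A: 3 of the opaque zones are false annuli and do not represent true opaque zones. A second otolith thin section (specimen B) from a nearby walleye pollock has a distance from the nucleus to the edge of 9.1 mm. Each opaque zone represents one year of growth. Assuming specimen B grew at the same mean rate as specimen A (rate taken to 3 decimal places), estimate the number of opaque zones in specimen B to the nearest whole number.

79 opaque zones

Specimen A: true opaque zone count = 50 − 3 = 47.
A: Mean rate = 5.4 mm / 47 years ≈ 0.115 mm/yr.
B spans 9.1 / 0.115 = 79.13 years ≈ 79 opaque zones.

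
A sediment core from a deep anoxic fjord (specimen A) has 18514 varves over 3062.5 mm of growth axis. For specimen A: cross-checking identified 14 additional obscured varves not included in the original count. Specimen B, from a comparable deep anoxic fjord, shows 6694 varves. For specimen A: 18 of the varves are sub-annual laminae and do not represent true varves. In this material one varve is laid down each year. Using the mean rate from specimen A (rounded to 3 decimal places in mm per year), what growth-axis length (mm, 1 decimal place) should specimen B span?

Specimen A: after corrections the count is 18514 − 18 + 14 = 18510 varves.
A: Mean rate = 3062.5 mm / 18510 years ≈ 0.165 mm/yr.
Length of B = 0.165 × 6694 = 1104.5 mm.

1104.5 mm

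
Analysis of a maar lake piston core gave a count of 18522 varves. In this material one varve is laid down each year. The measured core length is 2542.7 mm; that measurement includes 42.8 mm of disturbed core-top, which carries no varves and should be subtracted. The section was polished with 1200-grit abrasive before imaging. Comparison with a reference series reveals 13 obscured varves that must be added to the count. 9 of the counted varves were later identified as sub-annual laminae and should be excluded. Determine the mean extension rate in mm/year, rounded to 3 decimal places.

Adjusted count: 18522 − 9 + 13 = 18526 varves.
Removing the 42.8 mm offcut leaves 2542.7 − 42.8 = 2499.9 mm.
Mean rate = 2499.9 mm / 18526 years ≈ 0.135 mm/year.

0.135 mm/year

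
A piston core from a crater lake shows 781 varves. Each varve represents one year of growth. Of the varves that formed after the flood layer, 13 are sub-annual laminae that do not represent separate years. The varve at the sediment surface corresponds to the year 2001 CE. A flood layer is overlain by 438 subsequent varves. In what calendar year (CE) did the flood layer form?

1576 CE

438 varves post-date the flood layer.
438 − 13 false = 425 true varves after the flood layer.
Counting back 425 years from 2001 CE places the flood layer in 2001 − 425 = 1576 CE.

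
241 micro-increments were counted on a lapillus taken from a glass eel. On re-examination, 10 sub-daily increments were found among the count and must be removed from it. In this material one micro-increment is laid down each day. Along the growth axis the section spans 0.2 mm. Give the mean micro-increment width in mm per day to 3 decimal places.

Adjusted count: 241 − 10 = 231 micro-increments.
0.2 mm over 231 days gives 0.2 / 231 ≈ 0.001 mm per day.

0.001 mm per day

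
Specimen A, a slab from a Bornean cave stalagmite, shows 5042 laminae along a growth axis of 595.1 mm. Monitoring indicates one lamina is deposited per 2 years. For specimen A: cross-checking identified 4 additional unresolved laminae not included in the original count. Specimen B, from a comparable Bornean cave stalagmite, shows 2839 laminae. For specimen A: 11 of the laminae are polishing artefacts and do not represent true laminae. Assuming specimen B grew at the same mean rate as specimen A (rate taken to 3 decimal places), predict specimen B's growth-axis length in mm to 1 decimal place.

335.0 mm

Specimen A: after corrections the count is 5042 − 11 + 4 = 5035 laminae.
Specimen A: at 2 years per lamina, 5035 × 2 = 10070 years.
A: Mean rate = 595.1 mm / 10070 years ≈ 0.059 mm/yr.
Specimen B: at 2 years per lamina, 2839 × 2 = 5678 years. B's length ≈ 0.059 × 5678 = 335.0 mm.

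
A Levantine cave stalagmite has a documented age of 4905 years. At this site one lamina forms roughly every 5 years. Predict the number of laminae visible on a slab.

Expected laminae: 4905 / 5 = 981.
So 981 laminae should be present.

981 laminae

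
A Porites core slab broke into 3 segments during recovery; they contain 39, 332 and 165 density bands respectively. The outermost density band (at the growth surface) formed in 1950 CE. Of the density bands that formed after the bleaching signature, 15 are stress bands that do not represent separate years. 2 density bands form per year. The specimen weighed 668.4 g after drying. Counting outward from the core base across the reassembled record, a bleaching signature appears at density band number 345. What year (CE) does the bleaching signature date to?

Total density bands = 39 + 332 + 165 = 536.
Between density band 345 and the growth surface there are 536 − 345 = 191 density bands.
Excluding 15 false density bands: 191 − 15 = 176.
With 2 density bands per year, 176 / 2 = 88 years.
The density band at the growth surface is 1950 CE, so the bleaching signature dates to 1950 − 88 = 1862 CE.

1862 CE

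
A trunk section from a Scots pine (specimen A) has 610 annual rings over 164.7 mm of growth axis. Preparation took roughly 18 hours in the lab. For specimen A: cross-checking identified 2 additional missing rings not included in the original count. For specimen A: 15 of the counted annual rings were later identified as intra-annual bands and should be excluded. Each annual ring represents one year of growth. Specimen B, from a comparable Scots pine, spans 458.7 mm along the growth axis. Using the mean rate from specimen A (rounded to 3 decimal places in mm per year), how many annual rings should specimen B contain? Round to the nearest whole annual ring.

Specimen A: adjusted count: 610 − 15 + 2 = 597 annual rings.
A: Mean rate = 164.7 mm / 597 years ≈ 0.276 mm/yr.
B spans 458.7 / 0.276 = 1661.96 years ≈ 1662 annual rings.

1662 annual rings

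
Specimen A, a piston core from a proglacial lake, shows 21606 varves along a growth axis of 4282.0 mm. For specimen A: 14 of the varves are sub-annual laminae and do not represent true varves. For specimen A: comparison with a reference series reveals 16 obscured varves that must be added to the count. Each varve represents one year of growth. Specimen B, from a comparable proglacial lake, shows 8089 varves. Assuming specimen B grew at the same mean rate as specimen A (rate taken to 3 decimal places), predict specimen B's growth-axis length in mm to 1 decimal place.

Specimen A: adjusted count: 21606 − 14 + 16 = 21608 varves.
A: Extension rate ≈ 4282.0 / 21608 = 0.198 mm/year.
Length of B = 0.198 × 8089 = 1601.6 mm.

1601.6 mm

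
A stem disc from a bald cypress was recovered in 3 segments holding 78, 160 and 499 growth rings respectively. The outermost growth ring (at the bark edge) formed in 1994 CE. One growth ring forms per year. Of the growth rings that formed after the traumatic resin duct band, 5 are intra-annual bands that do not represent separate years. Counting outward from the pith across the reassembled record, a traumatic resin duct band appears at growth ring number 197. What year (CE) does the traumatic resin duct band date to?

Total growth rings = 78 + 160 + 499 = 737.
737 − 197 = 540 growth rings lie beyond the traumatic resin duct band toward the bark edge.
Removing the 5 false growth rings leaves 540 − 5 = 535 true growth rings beyond the traumatic resin duct band.
Counting back 535 years from 1994 CE places the traumatic resin duct band in 1994 − 535 = 1459 CE.

1459 CE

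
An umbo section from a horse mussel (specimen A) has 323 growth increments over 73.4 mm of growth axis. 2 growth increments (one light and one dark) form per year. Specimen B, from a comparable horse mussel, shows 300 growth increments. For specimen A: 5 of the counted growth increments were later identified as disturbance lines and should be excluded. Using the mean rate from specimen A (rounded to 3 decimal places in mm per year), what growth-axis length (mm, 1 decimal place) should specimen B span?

Specimen A: adjusted count: 323 − 5 = 318 growth increments.
Specimen A: 318 growth increments at 2 per year is 318 / 2 = 159 years.
A: Extension rate ≈ 73.4 / 159 = 0.462 mm/year.
Specimen B: with 2 growth increments per year, 300 / 2 = 150 years. B's length ≈ 0.462 × 150 = 69.3 mm.

69.3 mm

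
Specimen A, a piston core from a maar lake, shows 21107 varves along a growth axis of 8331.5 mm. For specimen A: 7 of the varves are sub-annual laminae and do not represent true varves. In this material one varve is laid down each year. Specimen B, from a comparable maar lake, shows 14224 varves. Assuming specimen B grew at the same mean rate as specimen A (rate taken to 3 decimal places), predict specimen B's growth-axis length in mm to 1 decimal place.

Specimen A: true varve count = 21107 − 7 = 21100.
A: 8331.5 mm over 21100 years gives 8331.5 / 21100 ≈ 0.395 mm per year.
Length of B = 0.395 × 14224 = 5618.5 mm.

5618.5 mm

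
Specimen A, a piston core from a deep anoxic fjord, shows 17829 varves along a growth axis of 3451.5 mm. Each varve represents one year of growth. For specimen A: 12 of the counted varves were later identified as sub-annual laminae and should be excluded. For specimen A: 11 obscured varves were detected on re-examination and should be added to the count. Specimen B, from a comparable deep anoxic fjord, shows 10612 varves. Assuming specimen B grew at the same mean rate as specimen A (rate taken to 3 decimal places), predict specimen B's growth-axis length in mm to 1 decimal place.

Specimen A: after corrections the count is 17829 − 12 + 11 = 17828 varves.
A: 3451.5 mm over 17828 years gives 3451.5 / 17828 ≈ 0.194 mm/yr.
B's length ≈ 0.194 × 10612 = 2058.7 mm.

2058.7 mm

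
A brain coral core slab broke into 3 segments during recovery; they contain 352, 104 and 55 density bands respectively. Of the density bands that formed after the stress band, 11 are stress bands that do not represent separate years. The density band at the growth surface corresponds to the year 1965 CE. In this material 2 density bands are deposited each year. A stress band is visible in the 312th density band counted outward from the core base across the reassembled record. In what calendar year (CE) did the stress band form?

Total density bands = 352 + 104 + 55 = 511.
The stress band sits at density band 312 from the core base, so 511 − 312 = 199 density bands formed after it.
Removing the 11 false density bands leaves 199 − 11 = 188 true density bands beyond the stress band.
With 2 density bands per year, 188 / 2 = 94 years.
The density band at the growth surface is 1965 CE, so the stress band dates to 1965 − 94 = 1871 CE.

1871 CE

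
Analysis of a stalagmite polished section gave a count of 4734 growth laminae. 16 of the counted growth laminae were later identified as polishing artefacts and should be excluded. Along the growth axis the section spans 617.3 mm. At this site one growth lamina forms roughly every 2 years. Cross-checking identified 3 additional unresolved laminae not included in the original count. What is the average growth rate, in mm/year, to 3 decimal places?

Adjusted count: 4734 − 16 + 3 = 4721 growth laminae.
Multiplying by 2 years per growth lamina: 4721 × 2 = 9442 years.
617.3 mm over 9442 years gives 617.3 / 9442 ≈ 0.065 mm/year.

0.065 mm/year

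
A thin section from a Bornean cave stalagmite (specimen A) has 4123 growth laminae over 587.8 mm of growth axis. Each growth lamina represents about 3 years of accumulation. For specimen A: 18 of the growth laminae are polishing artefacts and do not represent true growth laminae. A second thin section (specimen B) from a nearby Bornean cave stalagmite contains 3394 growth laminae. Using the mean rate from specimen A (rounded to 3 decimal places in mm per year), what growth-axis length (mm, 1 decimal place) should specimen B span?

Specimen A: true growth lamina count = 4123 − 18 = 4105.
Specimen A: multiplying by 3 years per growth lamina: 4105 × 3 = 12315 years.
A: Extension rate ≈ 587.8 / 12315 = 0.048 mm/yr.
Specimen B: 3394 growth laminae at 3 years each span 3394 × 3 = 10182 years. Length of B = 0.048 × 10182 = 488.7 mm.

488.7 mm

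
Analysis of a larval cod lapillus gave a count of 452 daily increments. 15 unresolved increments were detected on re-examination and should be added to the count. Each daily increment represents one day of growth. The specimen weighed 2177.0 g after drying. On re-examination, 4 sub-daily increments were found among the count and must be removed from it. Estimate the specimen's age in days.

After corrections the count is 452 − 4 + 15 = 463 daily increments.
One daily increment per day makes the duration 463 days.

463 d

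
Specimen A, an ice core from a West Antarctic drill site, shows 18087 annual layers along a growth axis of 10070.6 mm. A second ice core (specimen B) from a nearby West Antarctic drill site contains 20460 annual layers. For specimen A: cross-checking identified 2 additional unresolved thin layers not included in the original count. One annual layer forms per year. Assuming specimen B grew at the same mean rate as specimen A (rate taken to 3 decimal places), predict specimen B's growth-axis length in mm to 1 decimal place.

11396.2 mm

Specimen A: true annual layer count = 18087 + 2 = 18089.
A: Mean rate = 10070.6 mm / 18089 years ≈ 0.557 mm per year.
B's length ≈ 0.557 × 20460 = 11396.2 mm.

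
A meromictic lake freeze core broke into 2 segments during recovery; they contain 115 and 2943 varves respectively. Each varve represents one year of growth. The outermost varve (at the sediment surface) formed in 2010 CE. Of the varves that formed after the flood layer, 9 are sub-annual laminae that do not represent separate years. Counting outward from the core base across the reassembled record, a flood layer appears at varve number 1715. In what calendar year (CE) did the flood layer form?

Total varves = 115 + 2943 = 3058.
The flood layer sits at varve 1715 from the core base, so 3058 − 1715 = 1343 varves formed after it.
Removing the 9 false varves leaves 1343 − 9 = 1334 true varves beyond the flood layer.
The varve at the sediment surface is 2010 CE, so the flood layer dates to 2010 − 1334 = 676 CE.

676 CE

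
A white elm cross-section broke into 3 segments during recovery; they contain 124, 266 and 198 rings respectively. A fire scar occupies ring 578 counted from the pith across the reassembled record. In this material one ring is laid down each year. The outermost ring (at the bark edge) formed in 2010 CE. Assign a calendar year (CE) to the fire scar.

2000 CE

Total rings = 124 + 266 + 198 = 588.
Between ring 578 and the bark edge there are 588 − 578 = 10 rings.
The ring at the bark edge is 2010 CE, so the fire scar dates to 2010 − 10 = 2000 CE.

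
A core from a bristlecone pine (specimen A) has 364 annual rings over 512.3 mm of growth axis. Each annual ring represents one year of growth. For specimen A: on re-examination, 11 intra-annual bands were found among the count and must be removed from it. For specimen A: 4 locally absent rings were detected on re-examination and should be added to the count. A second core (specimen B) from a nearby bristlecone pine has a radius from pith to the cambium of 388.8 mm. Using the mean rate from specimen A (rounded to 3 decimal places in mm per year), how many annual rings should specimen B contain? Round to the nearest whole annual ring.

Specimen A: true annual ring count = 364 − 11 + 4 = 357.
A: 512.3 mm over 357 years gives 512.3 / 357 ≈ 1.435 mm per year.
For B, 388.8 / 1.435 = 270.94 years ≈ 271 annual rings.

271 annual rings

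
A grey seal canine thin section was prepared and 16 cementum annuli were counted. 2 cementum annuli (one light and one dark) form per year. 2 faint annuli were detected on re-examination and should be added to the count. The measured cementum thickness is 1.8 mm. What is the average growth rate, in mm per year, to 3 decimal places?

0.200 mm per year

After corrections the count is 16 + 2 = 18 cementum annuli.
Dividing by 2 cementum annuli per year: 18 / 2 = 9 years.
Mean rate = 1.8 mm / 9 years ≈ 0.200 mm per year.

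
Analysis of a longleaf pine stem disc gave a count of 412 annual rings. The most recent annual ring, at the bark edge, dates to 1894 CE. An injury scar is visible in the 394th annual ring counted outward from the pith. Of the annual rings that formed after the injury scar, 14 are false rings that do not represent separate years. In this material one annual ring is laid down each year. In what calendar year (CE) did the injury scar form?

1890 CE

Between annual ring 394 and the bark edge there are 412 − 394 = 18 annual rings.
Excluding 14 false annual rings: 18 − 14 = 4.
1894 − 4 = 1890 CE.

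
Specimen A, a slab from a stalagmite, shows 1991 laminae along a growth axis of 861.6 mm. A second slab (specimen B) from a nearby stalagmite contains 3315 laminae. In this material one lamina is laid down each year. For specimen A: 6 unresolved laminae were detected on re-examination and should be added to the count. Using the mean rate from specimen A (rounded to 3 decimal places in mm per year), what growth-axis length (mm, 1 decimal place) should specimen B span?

Specimen A: adjusted count: 1991 + 6 = 1997 laminae.
A: Mean rate = 861.6 mm / 1997 years ≈ 0.431 mm/year.
For B, 0.431 mm/year × 3315 years = 1428.8 mm.

1428.8 mm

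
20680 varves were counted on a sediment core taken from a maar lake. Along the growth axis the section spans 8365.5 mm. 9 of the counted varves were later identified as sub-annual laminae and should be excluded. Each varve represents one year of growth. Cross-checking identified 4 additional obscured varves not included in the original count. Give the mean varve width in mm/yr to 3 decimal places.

After corrections the count is 20680 − 9 + 4 = 20675 varves.
Mean rate = 8365.5 mm / 20675 years ≈ 0.405 mm/yr.

0.405 mm/yr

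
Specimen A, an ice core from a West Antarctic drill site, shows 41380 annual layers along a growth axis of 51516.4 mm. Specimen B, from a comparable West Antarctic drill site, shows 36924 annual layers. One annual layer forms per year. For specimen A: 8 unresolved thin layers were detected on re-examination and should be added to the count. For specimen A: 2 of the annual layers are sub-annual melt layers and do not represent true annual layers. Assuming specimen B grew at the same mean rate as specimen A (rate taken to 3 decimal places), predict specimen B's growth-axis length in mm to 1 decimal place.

Specimen A: adjusted count: 41380 − 2 + 8 = 41386 annual layers.
A: Mean rate = 51516.4 mm / 41386 years ≈ 1.245 mm/yr.
B's length ≈ 1.245 × 36924 = 45970.4 mm.

45970.4 mm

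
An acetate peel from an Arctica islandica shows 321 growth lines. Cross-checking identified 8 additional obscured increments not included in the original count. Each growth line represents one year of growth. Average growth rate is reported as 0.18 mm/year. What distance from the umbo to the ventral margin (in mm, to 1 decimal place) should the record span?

59.2 mm

After corrections the count is 321 + 8 = 329 growth lines.
Length ≈ 0.18 × 329 = 59.2 mm.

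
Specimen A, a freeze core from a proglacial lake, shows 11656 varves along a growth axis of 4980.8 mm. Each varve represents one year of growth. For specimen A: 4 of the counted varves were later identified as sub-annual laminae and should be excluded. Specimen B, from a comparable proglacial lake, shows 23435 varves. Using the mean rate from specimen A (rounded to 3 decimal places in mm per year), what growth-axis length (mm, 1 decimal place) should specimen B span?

Specimen A: adjusted count: 11656 − 4 = 11652 varves.
A: Extension rate ≈ 4980.8 / 11652 = 0.427 mm/yr.
Length of B = 0.427 × 23435 = 10006.7 mm.

10006.7 mm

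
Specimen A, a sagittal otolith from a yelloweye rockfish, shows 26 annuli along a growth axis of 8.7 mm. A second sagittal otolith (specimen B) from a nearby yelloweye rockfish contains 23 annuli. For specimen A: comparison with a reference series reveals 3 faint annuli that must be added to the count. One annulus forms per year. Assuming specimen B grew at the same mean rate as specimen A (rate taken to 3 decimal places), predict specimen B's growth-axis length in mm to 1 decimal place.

Specimen A: adjusted count: 26 + 3 = 29 annuli.
A: Extension rate ≈ 8.7 / 29 = 0.300 mm/year.
For B, 0.300 mm/year × 23 years = 6.9 mm.

6.9 mm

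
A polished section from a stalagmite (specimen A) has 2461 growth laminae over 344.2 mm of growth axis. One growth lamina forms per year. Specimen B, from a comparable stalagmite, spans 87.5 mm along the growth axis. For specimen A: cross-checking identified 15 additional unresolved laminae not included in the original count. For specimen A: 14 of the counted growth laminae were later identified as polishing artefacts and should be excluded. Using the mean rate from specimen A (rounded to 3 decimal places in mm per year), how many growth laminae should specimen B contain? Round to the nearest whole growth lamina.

625 growth laminae

Specimen A: correcting the raw count gives 2461 − 14 + 15 = 2462 true growth laminae.
A: 344.2 mm over 2462 years gives 344.2 / 2462 ≈ 0.140 mm/year.
B spans 87.5 / 0.140 = 625.00 years ≈ 625 growth laminae.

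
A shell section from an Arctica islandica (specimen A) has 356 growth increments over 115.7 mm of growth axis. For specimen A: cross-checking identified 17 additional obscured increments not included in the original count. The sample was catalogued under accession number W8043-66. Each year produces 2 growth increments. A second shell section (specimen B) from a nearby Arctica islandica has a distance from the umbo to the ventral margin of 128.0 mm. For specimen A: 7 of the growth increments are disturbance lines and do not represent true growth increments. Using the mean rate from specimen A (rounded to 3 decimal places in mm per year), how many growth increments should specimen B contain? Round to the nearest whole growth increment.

405 growth increments

Specimen A: after corrections the count is 356 − 7 + 17 = 366 growth increments.
Specimen A: with 2 growth increments per year, 366 / 2 = 183 years.
A: Mean rate = 115.7 mm / 183 years ≈ 0.632 mm/yr.
For B, 128.0 / 0.632 = 202.53 years; at 2 growth increments per year that is 202.53 × 2 ≈ 405 growth increments.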